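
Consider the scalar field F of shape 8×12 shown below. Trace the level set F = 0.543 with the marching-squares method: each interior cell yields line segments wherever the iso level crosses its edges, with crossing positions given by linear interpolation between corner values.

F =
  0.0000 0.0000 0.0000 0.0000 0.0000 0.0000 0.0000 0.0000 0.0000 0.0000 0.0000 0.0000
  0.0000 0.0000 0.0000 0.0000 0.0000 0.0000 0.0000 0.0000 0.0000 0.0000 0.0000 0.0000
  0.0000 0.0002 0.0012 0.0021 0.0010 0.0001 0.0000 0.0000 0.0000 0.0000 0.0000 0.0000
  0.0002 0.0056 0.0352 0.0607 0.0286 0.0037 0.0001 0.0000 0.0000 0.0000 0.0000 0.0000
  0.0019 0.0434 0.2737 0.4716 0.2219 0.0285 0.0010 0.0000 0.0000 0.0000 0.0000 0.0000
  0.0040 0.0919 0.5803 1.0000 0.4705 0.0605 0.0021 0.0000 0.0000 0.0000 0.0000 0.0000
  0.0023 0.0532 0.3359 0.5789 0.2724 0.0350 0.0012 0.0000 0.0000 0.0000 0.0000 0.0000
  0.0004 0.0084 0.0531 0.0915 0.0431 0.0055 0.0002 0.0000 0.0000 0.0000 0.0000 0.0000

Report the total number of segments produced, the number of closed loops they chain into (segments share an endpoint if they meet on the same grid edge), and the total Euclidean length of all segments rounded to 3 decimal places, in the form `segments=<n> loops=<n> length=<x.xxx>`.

cell (4,1): code 0100 → (4.878,2.000)–(5.000,1.924)
cell (4,2): code 1100 → (4.135,3.000)–(4.878,2.000)
cell (4,3): code 1000 → (5.000,3.863)–(4.135,3.000)
cell (5,1): code 0010 → (5.000,1.924)–(5.153,2.000)
cell (5,2): code 0111 → (5.153,2.000)–(6.000,2.852)
cell (5,3): code 1001 → (6.000,3.117)–(5.000,3.863)
cell (6,2): code 0010 → (6.000,2.852)–(6.074,3.000)
cell (6,3): code 0001 → (6.074,3.000)–(6.000,3.117)
total: 8 segments, chained into 1 closed loop(s), length Σ = 5.534946

segments=8 loops=1 length=5.535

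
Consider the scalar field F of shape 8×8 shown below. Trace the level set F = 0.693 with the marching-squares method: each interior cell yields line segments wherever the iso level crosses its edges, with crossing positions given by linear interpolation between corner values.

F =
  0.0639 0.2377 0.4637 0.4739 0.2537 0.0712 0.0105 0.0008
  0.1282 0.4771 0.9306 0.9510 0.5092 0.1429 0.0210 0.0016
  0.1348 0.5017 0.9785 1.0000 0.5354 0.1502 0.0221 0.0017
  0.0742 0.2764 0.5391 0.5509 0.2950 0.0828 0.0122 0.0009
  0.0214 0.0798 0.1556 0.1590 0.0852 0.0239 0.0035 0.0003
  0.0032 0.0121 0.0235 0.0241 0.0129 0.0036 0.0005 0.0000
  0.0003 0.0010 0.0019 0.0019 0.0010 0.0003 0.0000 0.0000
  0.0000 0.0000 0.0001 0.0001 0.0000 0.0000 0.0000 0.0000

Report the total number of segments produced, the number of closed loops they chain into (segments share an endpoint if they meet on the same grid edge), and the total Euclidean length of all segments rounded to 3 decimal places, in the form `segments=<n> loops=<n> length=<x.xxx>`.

cell (0,1): code 0100 → (0.491,2.000)–(1.000,1.476)
cell (0,2): code 1100 → (0.459,3.000)–(0.491,2.000)
cell (0,3): code 1000 → (1.000,3.584)–(0.459,3.000)
cell (1,1): code 0110 → (1.000,1.476)–(2.000,1.401)
cell (1,3): code 1001 → (2.000,3.661)–(1.000,3.584)
cell (2,1): code 0010 → (2.000,1.401)–(2.650,2.000)
cell (2,2): code 0011 → (2.650,2.000)–(2.684,3.000)
cell (2,3): code 0001 → (2.684,3.000)–(2.000,3.661)
total: 8 segments, chained into 1 closed loop(s), length Σ = 7.367443

segments=8 loops=1 length=7.367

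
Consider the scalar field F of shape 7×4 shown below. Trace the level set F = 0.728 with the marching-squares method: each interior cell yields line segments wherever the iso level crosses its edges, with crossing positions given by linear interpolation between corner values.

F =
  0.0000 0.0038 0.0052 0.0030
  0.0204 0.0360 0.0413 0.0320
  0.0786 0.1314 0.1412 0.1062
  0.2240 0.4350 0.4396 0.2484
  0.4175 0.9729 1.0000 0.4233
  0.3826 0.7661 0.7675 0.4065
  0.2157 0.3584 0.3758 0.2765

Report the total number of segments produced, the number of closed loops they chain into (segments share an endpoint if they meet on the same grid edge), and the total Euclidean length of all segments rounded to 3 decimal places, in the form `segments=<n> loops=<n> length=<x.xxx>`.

segments=8 loops=1 length=5.717

cell (3,0): code 0100 → (3.545,1.000)–(4.000,0.559)
cell (3,1): code 1100 → (3.515,2.000)–(3.545,1.000)
cell (3,2): code 1000 → (4.000,2.472)–(3.515,2.000)
cell (4,0): code 0110 → (4.000,0.559)–(5.000,0.901)
cell (4,2): code 1001 → (5.000,2.109)–(4.000,2.472)
cell (5,0): code 0010 → (5.000,0.901)–(5.093,1.000)
cell (5,1): code 0011 → (5.093,1.000)–(5.101,2.000)
cell (5,2): code 0001 → (5.101,2.000)–(5.000,2.109)
total: 8 segments, chained into 1 closed loop(s), length Σ = 5.716588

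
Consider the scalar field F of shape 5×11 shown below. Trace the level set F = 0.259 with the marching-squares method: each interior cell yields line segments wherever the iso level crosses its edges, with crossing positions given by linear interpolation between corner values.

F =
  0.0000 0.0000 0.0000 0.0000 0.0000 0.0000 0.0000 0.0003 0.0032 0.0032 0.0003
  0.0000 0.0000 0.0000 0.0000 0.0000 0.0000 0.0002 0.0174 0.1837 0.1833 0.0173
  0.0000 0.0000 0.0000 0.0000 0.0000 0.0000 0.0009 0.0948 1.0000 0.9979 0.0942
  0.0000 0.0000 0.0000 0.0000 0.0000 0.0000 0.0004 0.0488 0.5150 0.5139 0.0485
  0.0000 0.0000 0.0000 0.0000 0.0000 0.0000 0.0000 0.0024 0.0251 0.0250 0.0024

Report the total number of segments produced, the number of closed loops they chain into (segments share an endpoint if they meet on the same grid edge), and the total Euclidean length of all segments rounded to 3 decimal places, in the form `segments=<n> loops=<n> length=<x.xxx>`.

segments=8 loops=1 length=8.029

cell (1,7): code 0100 → (1.092,8.000)–(2.000,7.181)
cell (1,8): code 1100 → (1.093,9.000)–(1.092,8.000)
cell (1,9): code 1000 → (2.000,9.818)–(1.093,9.000)
cell (2,7): code 0110 → (2.000,7.181)–(3.000,7.451)
cell (2,9): code 1001 → (3.000,9.548)–(2.000,9.818)
cell (3,7): code 0010 → (3.000,7.451)–(3.523,8.000)
cell (3,8): code 0011 → (3.523,8.000)–(3.521,9.000)
cell (3,9): code 0001 → (3.521,9.000)–(3.000,9.548)
total: 8 segments, chained into 1 closed loop(s), length Σ = 8.029208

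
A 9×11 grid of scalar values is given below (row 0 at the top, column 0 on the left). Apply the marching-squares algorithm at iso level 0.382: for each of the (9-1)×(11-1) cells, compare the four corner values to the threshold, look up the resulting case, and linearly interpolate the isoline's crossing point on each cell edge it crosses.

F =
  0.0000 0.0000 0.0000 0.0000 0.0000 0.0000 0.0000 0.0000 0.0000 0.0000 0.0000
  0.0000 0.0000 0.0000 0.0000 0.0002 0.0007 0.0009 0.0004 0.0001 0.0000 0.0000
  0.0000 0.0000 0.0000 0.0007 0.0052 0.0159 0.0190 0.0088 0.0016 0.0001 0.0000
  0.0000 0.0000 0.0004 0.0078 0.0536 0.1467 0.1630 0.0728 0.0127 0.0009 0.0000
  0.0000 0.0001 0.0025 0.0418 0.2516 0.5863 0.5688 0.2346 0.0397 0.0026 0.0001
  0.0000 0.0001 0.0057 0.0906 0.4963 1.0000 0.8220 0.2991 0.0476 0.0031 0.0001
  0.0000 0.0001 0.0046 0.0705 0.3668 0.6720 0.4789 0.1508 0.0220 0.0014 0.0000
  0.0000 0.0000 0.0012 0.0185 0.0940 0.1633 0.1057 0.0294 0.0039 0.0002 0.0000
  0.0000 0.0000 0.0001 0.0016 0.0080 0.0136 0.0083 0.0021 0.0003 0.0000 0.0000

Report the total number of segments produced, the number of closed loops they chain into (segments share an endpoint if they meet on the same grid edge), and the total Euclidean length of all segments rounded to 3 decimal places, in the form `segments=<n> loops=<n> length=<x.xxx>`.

segments=12 loops=1 length=9.478

cell (3,4): code 0100 → (3.535,5.000)–(4.000,4.390)
cell (3,5): code 1100 → (3.540,6.000)–(3.535,5.000)
cell (3,6): code 1000 → (4.000,6.559)–(3.540,6.000)
cell (4,3): code 0100 → (4.533,4.000)–(5.000,3.718)
cell (4,4): code 1110 → (4.000,4.390)–(4.533,4.000)
cell (4,6): code 1001 → (5.000,6.841)–(4.000,6.559)
cell (5,3): code 0010 → (5.000,3.718)–(5.883,4.000)
cell (5,4): code 0111 → (5.883,4.000)–(6.000,4.050)
cell (5,6): code 1001 → (6.000,6.295)–(5.000,6.841)
cell (6,4): code 0010 → (6.000,4.050)–(6.570,5.000)
cell (6,5): code 0011 → (6.570,5.000)–(6.260,6.000)
cell (6,6): code 0001 → (6.260,6.000)–(6.000,6.295)
total: 12 segments, chained into 1 closed loop(s), length Σ = 9.477875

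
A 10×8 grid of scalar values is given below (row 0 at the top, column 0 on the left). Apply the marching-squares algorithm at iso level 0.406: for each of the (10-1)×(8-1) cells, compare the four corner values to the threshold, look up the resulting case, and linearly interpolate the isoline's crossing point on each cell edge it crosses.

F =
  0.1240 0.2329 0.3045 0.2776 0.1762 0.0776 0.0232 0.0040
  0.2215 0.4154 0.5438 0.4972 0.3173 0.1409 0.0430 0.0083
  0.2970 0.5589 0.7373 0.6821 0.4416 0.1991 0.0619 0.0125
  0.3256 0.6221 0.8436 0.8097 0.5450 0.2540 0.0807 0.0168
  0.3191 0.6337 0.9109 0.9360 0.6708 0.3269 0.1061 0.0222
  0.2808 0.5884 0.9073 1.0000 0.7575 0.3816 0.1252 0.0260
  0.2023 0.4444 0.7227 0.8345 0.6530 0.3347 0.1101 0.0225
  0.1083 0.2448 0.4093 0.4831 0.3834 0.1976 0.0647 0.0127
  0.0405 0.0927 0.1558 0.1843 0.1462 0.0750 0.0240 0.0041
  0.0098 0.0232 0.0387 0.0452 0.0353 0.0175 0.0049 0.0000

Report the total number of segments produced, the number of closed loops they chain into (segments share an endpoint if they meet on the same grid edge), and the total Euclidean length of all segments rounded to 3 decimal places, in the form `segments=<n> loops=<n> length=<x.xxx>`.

segments=22 loops=1 length=18.252

cell (0,0): code 0100 → (0.948,1.000)–(1.000,0.952)
cell (0,1): code 1100 → (0.424,2.000)–(0.948,1.000)
cell (0,2): code 1100 → (0.585,3.000)–(0.424,2.000)
cell (0,3): code 1000 → (1.000,3.507)–(0.585,3.000)
cell (1,0): code 0110 → (1.000,0.952)–(2.000,0.416)
cell (1,3): code 1101 → (1.714,4.000)–(1.000,3.507)
cell (1,4): code 1000 → (2.000,4.147)–(1.714,4.000)
cell (2,0): code 0110 → (2.000,0.416)–(3.000,0.271)
cell (2,4): code 1001 → (3.000,4.478)–(2.000,4.147)
cell (3,0): code 0110 → (3.000,0.271)–(4.000,0.276)
cell (3,4): code 1001 → (4.000,4.770)–(3.000,4.478)
cell (4,0): code 0110 → (4.000,0.276)–(5.000,0.407)
cell (4,4): code 1001 → (5.000,4.935)–(4.000,4.770)
cell (5,0): code 0110 → (5.000,0.407)–(6.000,0.841)
cell (5,4): code 1001 → (6.000,4.776)–(5.000,4.935)
cell (6,0): code 0010 → (6.000,0.841)–(6.192,1.000)
cell (6,1): code 0111 → (6.192,1.000)–(7.000,1.980)
cell (6,3): code 1011 → (7.000,3.773)–(6.916,4.000)
cell (6,4): code 0001 → (6.916,4.000)–(6.000,4.776)
cell (7,1): code 0010 → (7.000,1.980)–(7.013,2.000)
cell (7,2): code 0011 → (7.013,2.000)–(7.258,3.000)
cell (7,3): code 0001 → (7.258,3.000)–(7.000,3.773)
total: 22 segments, chained into 1 closed loop(s), length Σ = 18.252258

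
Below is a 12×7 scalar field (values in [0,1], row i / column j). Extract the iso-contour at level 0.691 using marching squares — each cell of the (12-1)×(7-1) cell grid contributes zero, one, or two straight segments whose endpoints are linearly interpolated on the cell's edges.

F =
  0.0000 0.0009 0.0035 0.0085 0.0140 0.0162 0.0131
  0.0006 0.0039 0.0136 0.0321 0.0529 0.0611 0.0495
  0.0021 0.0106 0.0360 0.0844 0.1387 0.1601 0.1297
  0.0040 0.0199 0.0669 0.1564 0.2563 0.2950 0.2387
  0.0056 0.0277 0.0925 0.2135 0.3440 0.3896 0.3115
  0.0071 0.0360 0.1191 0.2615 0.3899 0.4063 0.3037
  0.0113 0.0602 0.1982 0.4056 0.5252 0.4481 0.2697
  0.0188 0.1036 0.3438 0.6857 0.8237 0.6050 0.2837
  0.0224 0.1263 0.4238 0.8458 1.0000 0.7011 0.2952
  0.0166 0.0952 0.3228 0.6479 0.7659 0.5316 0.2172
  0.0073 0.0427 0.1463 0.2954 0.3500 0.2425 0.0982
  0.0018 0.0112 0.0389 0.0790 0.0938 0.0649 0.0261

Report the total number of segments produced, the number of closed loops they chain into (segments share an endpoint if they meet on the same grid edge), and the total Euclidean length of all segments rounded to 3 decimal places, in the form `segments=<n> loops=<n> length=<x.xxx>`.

cell (6,3): code 0100 → (6.555,4.000)–(7.000,3.038)
cell (6,4): code 1000 → (7.000,4.607)–(6.555,4.000)
cell (7,2): code 0100 → (7.033,3.000)–(8.000,2.633)
cell (7,3): code 1110 → (7.000,3.038)–(7.033,3.000)
cell (7,4): code 1101 → (7.895,5.000)–(7.000,4.607)
cell (7,5): code 1000 → (8.000,5.025)–(7.895,5.000)
cell (8,2): code 0010 → (8.000,2.633)–(8.782,3.000)
cell (8,3): code 0111 → (8.782,3.000)–(9.000,3.365)
cell (8,4): code 1011 → (9.000,4.320)–(8.060,5.000)
cell (8,5): code 0001 → (8.060,5.000)–(8.000,5.025)
cell (9,3): code 0010 → (9.000,3.365)–(9.180,4.000)
cell (9,4): code 0001 → (9.180,4.000)–(9.000,4.320)
total: 12 segments, chained into 1 closed loop(s), length Σ = 7.523107

segments=12 loops=1 length=7.523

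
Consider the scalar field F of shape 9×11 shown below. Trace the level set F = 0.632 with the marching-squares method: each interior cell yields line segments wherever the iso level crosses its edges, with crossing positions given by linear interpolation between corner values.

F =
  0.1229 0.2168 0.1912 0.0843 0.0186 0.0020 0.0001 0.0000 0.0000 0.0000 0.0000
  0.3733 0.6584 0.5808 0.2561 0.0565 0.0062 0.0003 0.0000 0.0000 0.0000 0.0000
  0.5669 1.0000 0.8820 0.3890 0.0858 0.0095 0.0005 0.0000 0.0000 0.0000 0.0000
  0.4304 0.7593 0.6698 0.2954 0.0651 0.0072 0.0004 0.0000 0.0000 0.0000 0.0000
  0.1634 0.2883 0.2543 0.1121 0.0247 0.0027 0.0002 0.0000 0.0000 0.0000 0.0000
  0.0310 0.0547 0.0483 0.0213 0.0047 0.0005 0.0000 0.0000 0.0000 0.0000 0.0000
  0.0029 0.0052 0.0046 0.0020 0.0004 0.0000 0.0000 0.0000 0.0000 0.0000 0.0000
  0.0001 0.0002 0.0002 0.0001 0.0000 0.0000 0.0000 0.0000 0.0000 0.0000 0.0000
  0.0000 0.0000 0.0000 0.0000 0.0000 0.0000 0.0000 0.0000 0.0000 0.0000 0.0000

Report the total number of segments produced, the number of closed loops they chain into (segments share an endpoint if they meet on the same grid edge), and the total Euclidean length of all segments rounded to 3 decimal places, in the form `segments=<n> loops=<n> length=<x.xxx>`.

cell (0,0): code 0100 → (0.940,1.000)–(1.000,0.907)
cell (0,1): code 1000 → (1.000,1.340)–(0.940,1.000)
cell (1,0): code 0110 → (1.000,0.907)–(2.000,0.150)
cell (1,1): code 1101 → (1.170,2.000)–(1.000,1.340)
cell (1,2): code 1000 → (2.000,2.507)–(1.170,2.000)
cell (2,0): code 0110 → (2.000,0.150)–(3.000,0.613)
cell (2,2): code 1001 → (3.000,2.101)–(2.000,2.507)
cell (3,0): code 0010 → (3.000,0.613)–(3.270,1.000)
cell (3,1): code 0011 → (3.270,1.000)–(3.091,2.000)
cell (3,2): code 0001 → (3.091,2.000)–(3.000,2.101)
total: 10 segments, chained into 1 closed loop(s), length Σ = 7.168994

segments=10 loops=1 length=7.169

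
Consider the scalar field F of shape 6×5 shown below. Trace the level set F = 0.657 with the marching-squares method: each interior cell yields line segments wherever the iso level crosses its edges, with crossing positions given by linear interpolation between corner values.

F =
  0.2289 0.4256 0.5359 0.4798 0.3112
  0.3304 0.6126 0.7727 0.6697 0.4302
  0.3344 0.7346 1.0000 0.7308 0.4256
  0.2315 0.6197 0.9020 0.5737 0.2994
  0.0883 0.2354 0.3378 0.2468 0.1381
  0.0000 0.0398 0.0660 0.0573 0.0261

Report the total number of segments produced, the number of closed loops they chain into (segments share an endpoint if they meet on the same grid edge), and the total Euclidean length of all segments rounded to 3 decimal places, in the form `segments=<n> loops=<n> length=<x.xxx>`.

cell (0,1): code 0100 → (0.511,2.000)–(1.000,1.277)
cell (0,2): code 1100 → (0.933,3.000)–(0.511,2.000)
cell (0,3): code 1000 → (1.000,3.053)–(0.933,3.000)
cell (1,0): code 0100 → (1.364,1.000)–(2.000,0.806)
cell (1,1): code 1110 → (1.000,1.277)–(1.364,1.000)
cell (1,3): code 1001 → (2.000,3.242)–(1.000,3.053)
cell (2,0): code 0010 → (2.000,0.806)–(2.675,1.000)
cell (2,1): code 0111 → (2.675,1.000)–(3.000,1.132)
cell (2,2): code 1011 → (3.000,2.746)–(2.470,3.000)
cell (2,3): code 0001 → (2.470,3.000)–(2.000,3.242)
cell (3,1): code 0010 → (3.000,1.132)–(3.434,2.000)
cell (3,2): code 0001 → (3.434,2.000)–(3.000,2.746)
total: 12 segments, chained into 1 closed loop(s), length Σ = 8.186334

segments=12 loops=1 length=8.186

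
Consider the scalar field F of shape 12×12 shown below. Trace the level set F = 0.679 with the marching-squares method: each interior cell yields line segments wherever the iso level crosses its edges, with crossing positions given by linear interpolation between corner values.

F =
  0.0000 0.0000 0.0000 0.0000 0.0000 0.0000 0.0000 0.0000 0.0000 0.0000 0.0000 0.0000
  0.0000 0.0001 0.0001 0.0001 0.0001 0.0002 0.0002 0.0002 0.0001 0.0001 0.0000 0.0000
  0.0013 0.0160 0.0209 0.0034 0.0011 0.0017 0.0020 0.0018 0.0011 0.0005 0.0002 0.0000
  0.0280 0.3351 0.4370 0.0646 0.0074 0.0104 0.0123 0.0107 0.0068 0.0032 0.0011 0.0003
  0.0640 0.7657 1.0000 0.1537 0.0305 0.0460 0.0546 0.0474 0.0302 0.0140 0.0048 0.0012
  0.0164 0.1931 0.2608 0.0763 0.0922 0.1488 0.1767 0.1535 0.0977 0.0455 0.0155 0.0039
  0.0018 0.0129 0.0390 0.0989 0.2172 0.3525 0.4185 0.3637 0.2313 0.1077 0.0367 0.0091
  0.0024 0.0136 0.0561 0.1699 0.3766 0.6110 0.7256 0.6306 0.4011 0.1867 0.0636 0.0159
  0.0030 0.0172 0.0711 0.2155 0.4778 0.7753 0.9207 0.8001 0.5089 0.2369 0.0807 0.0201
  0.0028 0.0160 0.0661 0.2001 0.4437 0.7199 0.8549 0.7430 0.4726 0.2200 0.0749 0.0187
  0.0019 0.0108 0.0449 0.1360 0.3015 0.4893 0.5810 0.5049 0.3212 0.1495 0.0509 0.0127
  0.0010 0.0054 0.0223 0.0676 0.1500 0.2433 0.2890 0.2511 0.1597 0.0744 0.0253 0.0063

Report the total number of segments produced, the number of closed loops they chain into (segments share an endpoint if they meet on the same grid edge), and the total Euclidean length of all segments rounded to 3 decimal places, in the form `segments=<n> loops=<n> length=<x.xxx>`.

cell (3,0): code 0100 → (3.799,1.000)–(4.000,0.876)
cell (3,1): code 1100 → (3.430,2.000)–(3.799,1.000)
cell (3,2): code 1000 → (4.000,2.379)–(3.430,2.000)
cell (4,0): code 0010 → (4.000,0.876)–(4.151,1.000)
cell (4,1): code 0011 → (4.151,1.000)–(4.434,2.000)
cell (4,2): code 0001 → (4.434,2.000)–(4.000,2.379)
cell (6,5): code 0100 → (6.848,6.000)–(7.000,5.593)
cell (6,6): code 1000 → (7.000,6.491)–(6.848,6.000)
cell (7,4): code 0100 → (7.414,5.000)–(8.000,4.676)
cell (7,5): code 1110 → (7.000,5.593)–(7.414,5.000)
cell (7,6): code 1101 → (7.286,7.000)–(7.000,6.491)
cell (7,7): code 1000 → (8.000,7.416)–(7.286,7.000)
cell (8,4): code 0110 → (8.000,4.676)–(9.000,4.852)
cell (8,7): code 1001 → (9.000,7.237)–(8.000,7.416)
cell (9,4): code 0010 → (9.000,4.852)–(9.177,5.000)
cell (9,5): code 0011 → (9.177,5.000)–(9.642,6.000)
cell (9,6): code 0011 → (9.642,6.000)–(9.269,7.000)
cell (9,7): code 0001 → (9.269,7.000)–(9.000,7.237)
total: 18 segments, chained into 2 closed loop(s), length Σ = 12.339961

segments=18 loops=2 length=12.340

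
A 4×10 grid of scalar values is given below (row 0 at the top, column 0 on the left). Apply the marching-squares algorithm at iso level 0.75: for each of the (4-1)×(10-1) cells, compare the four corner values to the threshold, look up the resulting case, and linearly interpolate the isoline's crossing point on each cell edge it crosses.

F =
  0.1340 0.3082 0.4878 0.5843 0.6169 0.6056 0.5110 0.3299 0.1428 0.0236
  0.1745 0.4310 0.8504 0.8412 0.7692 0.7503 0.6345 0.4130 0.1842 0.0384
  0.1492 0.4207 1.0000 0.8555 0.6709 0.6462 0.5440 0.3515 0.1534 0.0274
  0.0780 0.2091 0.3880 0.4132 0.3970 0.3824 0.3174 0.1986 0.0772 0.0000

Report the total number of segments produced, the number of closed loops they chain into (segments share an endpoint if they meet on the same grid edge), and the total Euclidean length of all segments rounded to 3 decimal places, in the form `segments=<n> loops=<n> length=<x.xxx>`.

cell (0,1): code 0100 → (0.723,2.000)–(1.000,1.761)
cell (0,2): code 1100 → (0.645,3.000)–(0.723,2.000)
cell (0,3): code 1100 → (0.874,4.000)–(0.645,3.000)
cell (0,4): code 1100 → (0.998,5.000)–(0.874,4.000)
cell (0,5): code 1000 → (1.000,5.003)–(0.998,5.000)
cell (1,1): code 0110 → (1.000,1.761)–(2.000,1.568)
cell (1,3): code 1011 → (2.000,3.572)–(1.195,4.000)
cell (1,4): code 0011 → (1.195,4.000)–(1.003,5.000)
cell (1,5): code 0001 → (1.003,5.000)–(1.000,5.003)
cell (2,1): code 0010 → (2.000,1.568)–(2.408,2.000)
cell (2,2): code 0011 → (2.408,2.000)–(2.239,3.000)
cell (2,3): code 0001 → (2.239,3.000)–(2.000,3.572)
total: 12 segments, chained into 1 closed loop(s), length Σ = 8.585952

segments=12 loops=1 length=8.586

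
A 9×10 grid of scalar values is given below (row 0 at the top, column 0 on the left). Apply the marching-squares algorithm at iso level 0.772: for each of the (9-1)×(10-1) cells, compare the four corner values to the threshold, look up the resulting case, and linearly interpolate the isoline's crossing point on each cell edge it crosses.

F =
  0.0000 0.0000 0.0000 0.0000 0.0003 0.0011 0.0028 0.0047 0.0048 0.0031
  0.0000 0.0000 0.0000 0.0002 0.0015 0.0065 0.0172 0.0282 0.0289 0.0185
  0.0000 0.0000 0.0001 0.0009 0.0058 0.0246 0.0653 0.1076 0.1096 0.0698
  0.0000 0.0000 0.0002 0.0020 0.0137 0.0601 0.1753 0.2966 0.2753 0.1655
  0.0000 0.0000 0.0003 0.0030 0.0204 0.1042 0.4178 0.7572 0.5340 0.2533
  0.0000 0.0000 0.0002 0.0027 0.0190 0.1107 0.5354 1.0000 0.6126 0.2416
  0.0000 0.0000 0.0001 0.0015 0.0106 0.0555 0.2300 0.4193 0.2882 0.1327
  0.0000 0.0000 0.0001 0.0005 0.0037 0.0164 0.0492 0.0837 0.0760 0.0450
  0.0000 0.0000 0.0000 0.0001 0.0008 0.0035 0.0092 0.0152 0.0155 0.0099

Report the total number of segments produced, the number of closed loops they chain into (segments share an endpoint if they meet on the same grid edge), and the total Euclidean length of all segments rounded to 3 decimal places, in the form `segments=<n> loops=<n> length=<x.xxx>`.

segments=4 loops=1 length=3.504

cell (4,6): code 0100 → (4.061,7.000)–(5.000,6.509)
cell (4,7): code 1000 → (5.000,7.589)–(4.061,7.000)
cell (5,6): code 0010 → (5.000,6.509)–(5.393,7.000)
cell (5,7): code 0001 → (5.393,7.000)–(5.000,7.589)
total: 4 segments, chained into 1 closed loop(s), length Σ = 3.503745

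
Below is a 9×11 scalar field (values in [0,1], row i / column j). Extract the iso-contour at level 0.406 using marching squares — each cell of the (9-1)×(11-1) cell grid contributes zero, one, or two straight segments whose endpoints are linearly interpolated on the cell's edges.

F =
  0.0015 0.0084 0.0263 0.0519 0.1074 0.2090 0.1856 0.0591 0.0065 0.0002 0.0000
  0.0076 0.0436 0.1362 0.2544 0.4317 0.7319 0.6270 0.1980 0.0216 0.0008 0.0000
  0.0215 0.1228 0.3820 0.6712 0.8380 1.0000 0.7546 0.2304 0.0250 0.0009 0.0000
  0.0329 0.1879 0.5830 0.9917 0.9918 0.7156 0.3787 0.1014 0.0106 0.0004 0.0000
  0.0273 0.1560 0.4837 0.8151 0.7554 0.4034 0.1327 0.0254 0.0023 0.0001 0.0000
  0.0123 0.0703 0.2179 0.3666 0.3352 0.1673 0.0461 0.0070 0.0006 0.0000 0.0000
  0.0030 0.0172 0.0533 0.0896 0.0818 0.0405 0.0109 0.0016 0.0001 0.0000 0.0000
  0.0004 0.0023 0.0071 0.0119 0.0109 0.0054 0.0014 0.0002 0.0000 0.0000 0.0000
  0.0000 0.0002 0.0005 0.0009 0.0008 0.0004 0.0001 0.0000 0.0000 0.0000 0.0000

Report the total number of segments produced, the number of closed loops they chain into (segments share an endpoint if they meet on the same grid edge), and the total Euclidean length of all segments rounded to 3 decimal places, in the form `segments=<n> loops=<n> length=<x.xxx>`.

segments=18 loops=1 length=14.706

cell (0,3): code 0100 → (0.921,4.000)–(1.000,3.855)
cell (0,4): code 1100 → (0.377,5.000)–(0.921,4.000)
cell (0,5): code 1100 → (0.499,6.000)–(0.377,5.000)
cell (0,6): code 1000 → (1.000,6.515)–(0.499,6.000)
cell (1,2): code 0100 → (1.364,3.000)–(2.000,2.083)
cell (1,3): code 1110 → (1.000,3.855)–(1.364,3.000)
cell (1,6): code 1001 → (2.000,6.665)–(1.000,6.515)
cell (2,1): code 0100 → (2.119,2.000)–(3.000,1.552)
cell (2,2): code 1110 → (2.000,2.083)–(2.119,2.000)
cell (2,5): code 1011 → (3.000,5.919)–(2.927,6.000)
cell (2,6): code 0001 → (2.927,6.000)–(2.000,6.665)
cell (3,1): code 0110 → (3.000,1.552)–(4.000,1.763)
cell (3,4): code 1011 → (4.000,4.993)–(3.992,5.000)
cell (3,5): code 0001 → (3.992,5.000)–(3.000,5.919)
cell (4,1): code 0010 → (4.000,1.763)–(4.292,2.000)
cell (4,2): code 0011 → (4.292,2.000)–(4.912,3.000)
cell (4,3): code 0011 → (4.912,3.000)–(4.832,4.000)
cell (4,4): code 0001 → (4.832,4.000)–(4.000,4.993)
total: 18 segments, chained into 1 closed loop(s), length Σ = 14.705501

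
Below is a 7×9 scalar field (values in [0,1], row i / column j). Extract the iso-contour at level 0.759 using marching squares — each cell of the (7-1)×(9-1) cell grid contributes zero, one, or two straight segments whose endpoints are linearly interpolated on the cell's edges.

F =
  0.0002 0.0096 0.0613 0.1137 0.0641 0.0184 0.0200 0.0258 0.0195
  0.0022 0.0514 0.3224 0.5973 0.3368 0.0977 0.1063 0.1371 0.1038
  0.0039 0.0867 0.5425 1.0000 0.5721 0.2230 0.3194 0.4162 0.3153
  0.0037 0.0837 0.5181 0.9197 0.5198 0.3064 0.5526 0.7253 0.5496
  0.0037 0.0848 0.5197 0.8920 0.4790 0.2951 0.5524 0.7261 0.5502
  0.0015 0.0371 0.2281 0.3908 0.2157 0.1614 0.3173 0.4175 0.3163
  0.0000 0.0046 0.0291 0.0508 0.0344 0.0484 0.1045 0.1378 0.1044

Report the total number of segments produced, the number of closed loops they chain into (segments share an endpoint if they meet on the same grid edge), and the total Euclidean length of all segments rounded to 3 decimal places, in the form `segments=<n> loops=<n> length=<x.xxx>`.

segments=8 loops=1 length=6.506

cell (1,2): code 0100 → (1.402,3.000)–(2.000,2.473)
cell (1,3): code 1000 → (2.000,3.563)–(1.402,3.000)
cell (2,2): code 0110 → (2.000,2.473)–(3.000,2.600)
cell (2,3): code 1001 → (3.000,3.402)–(2.000,3.563)
cell (3,2): code 0110 → (3.000,2.600)–(4.000,2.643)
cell (3,3): code 1001 → (4.000,3.322)–(3.000,3.402)
cell (4,2): code 0010 → (4.000,2.643)–(4.265,3.000)
cell (4,3): code 0001 → (4.265,3.000)–(4.000,3.322)
total: 8 segments, chained into 1 closed loop(s), length Σ = 6.506398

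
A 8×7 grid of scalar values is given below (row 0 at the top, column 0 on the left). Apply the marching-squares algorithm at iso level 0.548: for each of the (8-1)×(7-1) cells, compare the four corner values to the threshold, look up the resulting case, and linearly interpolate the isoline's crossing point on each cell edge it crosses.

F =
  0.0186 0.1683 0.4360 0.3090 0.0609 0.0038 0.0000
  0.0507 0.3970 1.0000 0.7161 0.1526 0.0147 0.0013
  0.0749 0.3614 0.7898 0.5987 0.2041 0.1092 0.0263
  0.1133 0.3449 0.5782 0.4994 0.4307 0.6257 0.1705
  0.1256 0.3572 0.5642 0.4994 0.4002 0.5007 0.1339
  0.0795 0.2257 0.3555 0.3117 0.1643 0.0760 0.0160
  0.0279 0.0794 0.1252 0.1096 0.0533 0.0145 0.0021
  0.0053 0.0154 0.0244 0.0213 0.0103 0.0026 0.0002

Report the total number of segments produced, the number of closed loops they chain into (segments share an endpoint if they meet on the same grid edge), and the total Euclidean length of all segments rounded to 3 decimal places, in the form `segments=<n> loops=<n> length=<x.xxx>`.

segments=16 loops=2 length=11.534

cell (0,1): code 0100 → (0.199,2.000)–(1.000,1.250)
cell (0,2): code 1100 → (0.587,3.000)–(0.199,2.000)
cell (0,3): code 1000 → (1.000,3.298)–(0.587,3.000)
cell (1,1): code 0110 → (1.000,1.250)–(2.000,1.436)
cell (1,3): code 1001 → (2.000,3.128)–(1.000,3.298)
cell (2,1): code 0110 → (2.000,1.436)–(3.000,1.871)
cell (2,2): code 1011 → (3.000,2.383)–(2.511,3.000)
cell (2,3): code 0001 → (2.511,3.000)–(2.000,3.128)
cell (2,4): code 0100 → (2.850,5.000)–(3.000,4.602)
cell (2,5): code 1000 → (3.000,5.171)–(2.850,5.000)
cell (3,1): code 0110 → (3.000,1.871)–(4.000,1.922)
cell (3,2): code 1001 → (4.000,2.250)–(3.000,2.383)
cell (3,4): code 0010 → (3.000,4.602)–(3.622,5.000)
cell (3,5): code 0001 → (3.622,5.000)–(3.000,5.171)
cell (4,1): code 0010 → (4.000,1.922)–(4.078,2.000)
cell (4,2): code 0001 → (4.078,2.000)–(4.000,2.250)
total: 16 segments, chained into 2 closed loop(s), length Σ = 11.533770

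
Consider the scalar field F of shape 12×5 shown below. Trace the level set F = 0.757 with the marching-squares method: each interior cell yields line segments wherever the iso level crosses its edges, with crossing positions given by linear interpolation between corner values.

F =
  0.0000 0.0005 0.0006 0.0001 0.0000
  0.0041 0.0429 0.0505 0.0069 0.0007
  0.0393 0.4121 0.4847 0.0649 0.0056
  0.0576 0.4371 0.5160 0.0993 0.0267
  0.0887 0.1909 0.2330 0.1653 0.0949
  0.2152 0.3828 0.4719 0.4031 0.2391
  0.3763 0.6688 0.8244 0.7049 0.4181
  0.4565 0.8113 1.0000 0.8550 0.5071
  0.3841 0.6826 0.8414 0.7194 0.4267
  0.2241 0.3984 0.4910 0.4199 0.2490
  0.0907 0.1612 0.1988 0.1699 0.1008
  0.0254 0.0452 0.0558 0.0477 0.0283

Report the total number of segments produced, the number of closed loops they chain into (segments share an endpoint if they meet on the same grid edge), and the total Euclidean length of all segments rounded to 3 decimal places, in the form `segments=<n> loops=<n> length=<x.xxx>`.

cell (5,1): code 0100 → (5.809,2.000)–(6.000,1.567)
cell (5,2): code 1000 → (6.000,2.564)–(5.809,2.000)
cell (6,0): code 0100 → (6.619,1.000)–(7.000,0.847)
cell (6,1): code 1110 → (6.000,1.567)–(6.619,1.000)
cell (6,2): code 1101 → (6.347,3.000)–(6.000,2.564)
cell (6,3): code 1000 → (7.000,3.282)–(6.347,3.000)
cell (7,0): code 0010 → (7.000,0.847)–(7.422,1.000)
cell (7,1): code 0111 → (7.422,1.000)–(8.000,1.469)
cell (7,2): code 1011 → (8.000,2.692)–(7.723,3.000)
cell (7,3): code 0001 → (7.723,3.000)–(7.000,3.282)
cell (8,1): code 0010 → (8.000,1.469)–(8.241,2.000)
cell (8,2): code 0001 → (8.241,2.000)–(8.000,2.692)
total: 12 segments, chained into 1 closed loop(s), length Σ = 7.286526

segments=12 loops=1 length=7.287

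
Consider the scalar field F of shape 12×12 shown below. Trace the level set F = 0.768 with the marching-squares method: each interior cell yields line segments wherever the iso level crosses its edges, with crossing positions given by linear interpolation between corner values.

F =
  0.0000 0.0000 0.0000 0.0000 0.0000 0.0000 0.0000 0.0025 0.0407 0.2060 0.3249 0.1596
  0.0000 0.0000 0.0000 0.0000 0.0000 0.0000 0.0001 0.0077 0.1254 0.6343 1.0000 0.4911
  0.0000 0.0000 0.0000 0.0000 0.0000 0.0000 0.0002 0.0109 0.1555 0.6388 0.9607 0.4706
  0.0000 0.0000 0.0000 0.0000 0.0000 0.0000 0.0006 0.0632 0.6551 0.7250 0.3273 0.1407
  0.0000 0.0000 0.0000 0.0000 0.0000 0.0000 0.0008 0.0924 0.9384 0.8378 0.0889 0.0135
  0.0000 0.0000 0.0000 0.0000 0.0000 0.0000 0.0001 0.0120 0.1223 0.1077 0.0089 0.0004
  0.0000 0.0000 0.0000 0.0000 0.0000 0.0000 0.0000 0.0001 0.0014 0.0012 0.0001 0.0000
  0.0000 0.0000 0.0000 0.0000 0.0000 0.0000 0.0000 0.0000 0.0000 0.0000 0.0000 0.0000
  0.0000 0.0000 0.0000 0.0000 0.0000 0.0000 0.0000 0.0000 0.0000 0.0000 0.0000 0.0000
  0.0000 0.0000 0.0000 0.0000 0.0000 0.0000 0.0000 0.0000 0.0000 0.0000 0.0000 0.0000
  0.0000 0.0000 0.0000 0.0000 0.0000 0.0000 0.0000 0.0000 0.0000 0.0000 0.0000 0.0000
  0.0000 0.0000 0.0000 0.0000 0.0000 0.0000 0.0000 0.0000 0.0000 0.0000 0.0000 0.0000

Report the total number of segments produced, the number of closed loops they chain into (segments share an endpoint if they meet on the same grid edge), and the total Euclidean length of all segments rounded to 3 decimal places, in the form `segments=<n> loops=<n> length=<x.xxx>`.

cell (0,9): code 0100 → (0.656,10.000)–(1.000,9.366)
cell (0,10): code 1000 → (1.000,10.456)–(0.656,10.000)
cell (1,9): code 0110 → (1.000,9.366)–(2.000,9.401)
cell (1,10): code 1001 → (2.000,10.393)–(1.000,10.456)
cell (2,9): code 0010 → (2.000,9.401)–(2.304,10.000)
cell (2,10): code 0001 → (2.304,10.000)–(2.000,10.393)
cell (3,7): code 0100 → (3.399,8.000)–(4.000,7.799)
cell (3,8): code 1100 → (3.381,9.000)–(3.399,8.000)
cell (3,9): code 1000 → (4.000,9.093)–(3.381,9.000)
cell (4,7): code 0010 → (4.000,7.799)–(4.209,8.000)
cell (4,8): code 0011 → (4.209,8.000)–(4.096,9.000)
cell (4,9): code 0001 → (4.096,9.000)–(4.000,9.093)
total: 12 segments, chained into 2 closed loop(s), length Σ = 8.153903

segments=12 loops=2 length=8.154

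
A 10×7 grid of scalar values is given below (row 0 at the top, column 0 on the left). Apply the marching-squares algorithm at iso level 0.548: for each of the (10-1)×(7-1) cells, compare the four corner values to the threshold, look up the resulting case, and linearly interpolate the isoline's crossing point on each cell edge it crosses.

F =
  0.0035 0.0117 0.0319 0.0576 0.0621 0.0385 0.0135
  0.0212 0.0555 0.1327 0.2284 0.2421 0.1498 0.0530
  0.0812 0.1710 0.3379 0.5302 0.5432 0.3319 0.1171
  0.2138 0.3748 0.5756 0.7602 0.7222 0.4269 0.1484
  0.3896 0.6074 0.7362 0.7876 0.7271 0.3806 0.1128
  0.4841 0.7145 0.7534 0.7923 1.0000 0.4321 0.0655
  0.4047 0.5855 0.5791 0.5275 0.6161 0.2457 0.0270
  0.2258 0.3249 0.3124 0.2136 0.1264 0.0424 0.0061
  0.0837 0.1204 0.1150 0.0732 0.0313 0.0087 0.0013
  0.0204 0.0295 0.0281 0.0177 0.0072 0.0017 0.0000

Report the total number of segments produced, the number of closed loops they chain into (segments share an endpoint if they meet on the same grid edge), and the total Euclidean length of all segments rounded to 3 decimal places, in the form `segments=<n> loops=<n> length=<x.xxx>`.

cell (2,1): code 0100 → (2.884,2.000)–(3.000,1.863)
cell (2,2): code 1100 → (2.077,3.000)–(2.884,2.000)
cell (2,3): code 1100 → (2.027,4.000)–(2.077,3.000)
cell (2,4): code 1000 → (3.000,4.590)–(2.027,4.000)
cell (3,0): code 0100 → (3.745,1.000)–(4.000,0.727)
cell (3,1): code 1110 → (3.000,1.863)–(3.745,1.000)
cell (3,4): code 1001 → (4.000,4.517)–(3.000,4.590)
cell (4,0): code 0110 → (4.000,0.727)–(5.000,0.277)
cell (4,4): code 1001 → (5.000,4.796)–(4.000,4.517)
cell (5,0): code 0110 → (5.000,0.277)–(6.000,0.793)
cell (5,2): code 1011 → (6.000,2.603)–(5.923,3.000)
cell (5,3): code 0111 → (5.923,3.000)–(6.000,3.231)
cell (5,4): code 1001 → (6.000,4.184)–(5.000,4.796)
cell (6,0): code 0010 → (6.000,0.793)–(6.144,1.000)
cell (6,1): code 0011 → (6.144,1.000)–(6.117,2.000)
cell (6,2): code 0001 → (6.117,2.000)–(6.000,2.603)
cell (6,3): code 0010 → (6.000,3.231)–(6.139,4.000)
cell (6,4): code 0001 → (6.139,4.000)–(6.000,4.184)
total: 18 segments, chained into 1 closed loop(s), length Σ = 14.078911

segments=18 loops=1 length=14.079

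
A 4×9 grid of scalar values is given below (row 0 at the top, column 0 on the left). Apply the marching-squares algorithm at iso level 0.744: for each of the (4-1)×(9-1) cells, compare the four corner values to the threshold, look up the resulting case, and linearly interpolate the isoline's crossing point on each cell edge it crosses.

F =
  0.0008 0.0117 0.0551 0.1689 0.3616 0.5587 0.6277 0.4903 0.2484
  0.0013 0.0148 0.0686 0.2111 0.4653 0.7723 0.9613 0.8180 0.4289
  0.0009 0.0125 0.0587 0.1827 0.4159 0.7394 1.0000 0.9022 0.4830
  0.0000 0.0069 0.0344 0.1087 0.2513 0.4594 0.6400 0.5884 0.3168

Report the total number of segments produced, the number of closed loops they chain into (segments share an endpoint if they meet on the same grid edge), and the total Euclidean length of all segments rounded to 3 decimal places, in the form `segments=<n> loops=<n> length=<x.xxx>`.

segments=10 loops=1 length=7.557

cell (0,4): code 0100 → (0.868,5.000)–(1.000,4.908)
cell (0,5): code 1100 → (0.349,6.000)–(0.868,5.000)
cell (0,6): code 1100 → (0.774,7.000)–(0.349,6.000)
cell (0,7): code 1000 → (1.000,7.190)–(0.774,7.000)
cell (1,4): code 0010 → (1.000,4.908)–(1.860,5.000)
cell (1,5): code 0111 → (1.860,5.000)–(2.000,5.018)
cell (1,7): code 1001 → (2.000,7.377)–(1.000,7.190)
cell (2,5): code 0010 → (2.000,5.018)–(2.711,6.000)
cell (2,6): code 0011 → (2.711,6.000)–(2.504,7.000)
cell (2,7): code 0001 → (2.504,7.000)–(2.000,7.377)
total: 10 segments, chained into 1 closed loop(s), length Σ = 7.557096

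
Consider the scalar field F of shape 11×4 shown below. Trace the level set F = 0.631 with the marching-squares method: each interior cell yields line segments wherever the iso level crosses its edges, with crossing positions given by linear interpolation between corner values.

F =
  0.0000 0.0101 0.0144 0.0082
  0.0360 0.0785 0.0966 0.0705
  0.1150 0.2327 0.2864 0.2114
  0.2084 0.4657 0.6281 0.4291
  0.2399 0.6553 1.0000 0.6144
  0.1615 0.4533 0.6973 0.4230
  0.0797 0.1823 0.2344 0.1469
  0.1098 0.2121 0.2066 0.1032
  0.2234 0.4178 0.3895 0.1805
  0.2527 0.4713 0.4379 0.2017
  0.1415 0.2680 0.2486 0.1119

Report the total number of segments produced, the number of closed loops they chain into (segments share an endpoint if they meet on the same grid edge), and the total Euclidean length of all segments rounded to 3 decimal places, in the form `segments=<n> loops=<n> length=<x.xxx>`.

cell (3,0): code 0100 → (3.872,1.000)–(4.000,0.942)
cell (3,1): code 1100 → (3.008,2.000)–(3.872,1.000)
cell (3,2): code 1000 → (4.000,2.957)–(3.008,2.000)
cell (4,0): code 0010 → (4.000,0.942)–(4.120,1.000)
cell (4,1): code 0111 → (4.120,1.000)–(5.000,1.728)
cell (4,2): code 1001 → (5.000,2.242)–(4.000,2.957)
cell (5,1): code 0010 → (5.000,1.728)–(5.143,2.000)
cell (5,2): code 0001 → (5.143,2.000)–(5.000,2.242)
total: 8 segments, chained into 1 closed loop(s), length Σ = 5.934329

segments=8 loops=1 length=5.934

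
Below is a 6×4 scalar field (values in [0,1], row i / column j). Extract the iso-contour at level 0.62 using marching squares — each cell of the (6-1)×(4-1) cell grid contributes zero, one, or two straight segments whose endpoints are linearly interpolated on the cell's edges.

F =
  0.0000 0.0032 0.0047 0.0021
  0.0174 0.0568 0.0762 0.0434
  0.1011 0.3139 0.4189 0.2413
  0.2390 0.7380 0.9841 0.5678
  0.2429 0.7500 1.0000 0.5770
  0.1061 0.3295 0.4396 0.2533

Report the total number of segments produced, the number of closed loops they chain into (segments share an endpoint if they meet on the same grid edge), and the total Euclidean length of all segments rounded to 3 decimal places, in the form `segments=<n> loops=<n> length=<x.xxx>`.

segments=8 loops=1 length=7.110

cell (2,0): code 0100 → (2.722,1.000)–(3.000,0.764)
cell (2,1): code 1100 → (2.356,2.000)–(2.722,1.000)
cell (2,2): code 1000 → (3.000,2.875)–(2.356,2.000)
cell (3,0): code 0110 → (3.000,0.764)–(4.000,0.744)
cell (3,2): code 1001 → (4.000,2.898)–(3.000,2.875)
cell (4,0): code 0010 → (4.000,0.744)–(4.309,1.000)
cell (4,1): code 0011 → (4.309,1.000)–(4.678,2.000)
cell (4,2): code 0001 → (4.678,2.000)–(4.000,2.898)
total: 8 segments, chained into 1 closed loop(s), length Σ = 7.109774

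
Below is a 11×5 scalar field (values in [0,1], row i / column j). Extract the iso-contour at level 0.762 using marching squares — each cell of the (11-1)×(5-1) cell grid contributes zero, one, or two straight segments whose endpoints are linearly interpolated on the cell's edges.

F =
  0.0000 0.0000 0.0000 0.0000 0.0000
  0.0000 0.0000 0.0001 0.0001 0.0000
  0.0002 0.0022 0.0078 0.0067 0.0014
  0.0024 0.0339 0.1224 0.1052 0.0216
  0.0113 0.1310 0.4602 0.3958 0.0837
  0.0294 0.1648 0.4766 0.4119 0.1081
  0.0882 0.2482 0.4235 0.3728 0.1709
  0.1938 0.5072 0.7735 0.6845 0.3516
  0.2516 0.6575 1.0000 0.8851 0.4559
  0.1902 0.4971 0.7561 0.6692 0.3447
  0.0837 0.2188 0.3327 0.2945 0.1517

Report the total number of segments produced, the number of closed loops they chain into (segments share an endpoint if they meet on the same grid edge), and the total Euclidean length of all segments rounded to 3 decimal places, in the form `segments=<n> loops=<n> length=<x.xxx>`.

cell (6,1): code 0100 → (6.967,2.000)–(7.000,1.957)
cell (6,2): code 1000 → (7.000,2.129)–(6.967,2.000)
cell (7,1): code 0110 → (7.000,1.957)–(8.000,1.305)
cell (7,2): code 1101 → (7.386,3.000)–(7.000,2.129)
cell (7,3): code 1000 → (8.000,3.287)–(7.386,3.000)
cell (8,1): code 0010 → (8.000,1.305)–(8.976,2.000)
cell (8,2): code 0011 → (8.976,2.000)–(8.570,3.000)
cell (8,3): code 0001 → (8.570,3.000)–(8.000,3.287)
total: 8 segments, chained into 1 closed loop(s), length Σ = 5.926557

segments=8 loops=1 length=5.927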